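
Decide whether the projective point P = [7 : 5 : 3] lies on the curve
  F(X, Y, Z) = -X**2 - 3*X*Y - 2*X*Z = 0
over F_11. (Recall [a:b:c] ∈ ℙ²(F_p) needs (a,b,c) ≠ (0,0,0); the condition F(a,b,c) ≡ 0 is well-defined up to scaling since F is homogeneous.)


F(7,5,3) ≡ 2 (mod 11); P is NOT on the curve.

Evaluate F(7, 5, 3) term-by-term (mod 11).
  -X**2 ↦ -1·49·1·1 = -49
  -3*X*Y ↦ -3·7·5·1 = -105
  -2*X*Z ↦ -2·7·1·3 = -42
Sum: F(7, 5, 3) = (-49) + (-105) + (-42) = -196.
Reducing mod 11: -196 ≡ 2 (mod 11).
Since F(a, b, c) ≡ 2 ≠ 0 (mod 11), P does NOT lie on the curve.


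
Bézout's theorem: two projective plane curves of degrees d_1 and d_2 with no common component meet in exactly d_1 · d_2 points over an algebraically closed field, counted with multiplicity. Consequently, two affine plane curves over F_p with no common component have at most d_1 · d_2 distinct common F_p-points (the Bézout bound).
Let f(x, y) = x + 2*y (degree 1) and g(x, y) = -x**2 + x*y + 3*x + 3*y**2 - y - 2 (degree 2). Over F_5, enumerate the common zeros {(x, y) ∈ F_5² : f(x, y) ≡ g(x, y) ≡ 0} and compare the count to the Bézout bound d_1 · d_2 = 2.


Common zeros: {(4, 3)}; count = 1; Bézout bound = 2.

deg(f) = 1, deg(g) = 2, so Bézout bound = 2.
Scan x ∈ F_5. For each x, list the y ∈ F_5 with f(x, y) ≡ 0 and those with g(x, y) ≡ 0 (mod 5); the common zeros in that column are the intersection.
  x = 0: f ≡ 0 at y ∈ {0}; g ≡ 0 at y ∈ {1}; common: ∅.
  x = 1: f ≡ 0 at y ∈ {2}; g ≡ 0 at y ∈ {0}; common: ∅.
  x = 2: f ≡ 0 at y ∈ {4}; g ≡ 0 at y ∈ {0, 3}; common: ∅.
  x = 3: f ≡ 0 at y ∈ {1}; g ≡ 0 at y ∈ ∅; common: ∅.
  x = 4: f ≡ 0 at y ∈ {3}; g ≡ 0 at y ∈ {1, 3}; common: {3}.
Collecting: common zeros = {(4, 3)}, so the count is 1.
Comparison with the Bézout bound: 1 ≤ 2 = deg(f)·deg(g), as expected for curves with no common component (the affine F_5-count falls short of the bound because intersections may lie at infinity, over extension fields, or carry multiplicity).


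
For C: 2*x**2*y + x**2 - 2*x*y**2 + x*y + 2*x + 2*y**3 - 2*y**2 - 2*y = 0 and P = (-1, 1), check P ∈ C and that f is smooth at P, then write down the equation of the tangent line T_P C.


Tangent line at P: -5*x + 5*y - 10 = 0.

Step 1: f(-1, 1) = 0, so P lies on C.
Step 2: partial derivatives
  f_x(x, y) = 4*x*y + 2*x - 2*y**2 + y + 2, f_y(x, y) = 2*x**2 - 4*x*y + x + 6*y**2 - 4*y - 2.
  f_x(P) = -5, f_y(P) = 5 (gradient nonzero, so P is smooth).
Step 3: tangent line at P: -5·(x − -1) + 5·(y − 1) = 0.
Expanding: -5*x + 5*y - 10 = 0.


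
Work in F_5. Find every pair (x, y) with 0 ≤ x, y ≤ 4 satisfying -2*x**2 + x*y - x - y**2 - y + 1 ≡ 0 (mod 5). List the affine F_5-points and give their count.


Affine F_5-points: {(0, 2), (2, 3), (3, 0), (3, 2), (4, 0), (4, 3)}; count = 6.

For each of the 25 pairs (x, y) ∈ F_5², evaluate f(x, y) mod 5. Record the zeros.
  x = 0: [0↦1, 1↦4, 2↦0, 3↦4, 4↦1]  zeros at y ∈ {2}
  x = 1: [0↦3, 1↦2, 2↦4, 3↦4, 4↦2]  zeros at y ∈ ∅
  x = 2: [0↦1, 1↦1, 2↦4, 3↦0, 4↦4]  zeros at y ∈ {3}
  x = 3: [0↦0, 1↦1, 2↦0, 3↦2, 4↦2]  zeros at y ∈ {0, 2}
  x = 4: [0↦0, 1↦2, 2↦2, 3↦0, 4↦1]  zeros at y ∈ {0, 3}
Collecting zeros: affine points = {(0, 2), (2, 3), (3, 0), (3, 2), (4, 0), (4, 3)}.
Total count |C(F_5)_aff| = 6.


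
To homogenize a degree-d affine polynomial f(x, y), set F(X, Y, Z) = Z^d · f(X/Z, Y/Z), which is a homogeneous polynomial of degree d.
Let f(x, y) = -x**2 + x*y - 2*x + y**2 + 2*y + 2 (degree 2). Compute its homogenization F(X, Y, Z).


F(X, Y, Z) = -X**2 + X*Y - 2*X*Z + Y**2 + 2*Y*Z + 2*Z**2

deg(f) = 2.
Substitute x = X/Z, y = Y/Z into f, then multiply by Z^2.
  monomial -1·x^2·y^0 ↦ -1·X^2·Y^0·Z^0.
  monomial 1·x^1·y^1 ↦ 1·X^1·Y^1·Z^0.
  monomial -2·x^1·y^0 ↦ -2·X^1·Y^0·Z^1.
  monomial 1·x^0·y^2 ↦ 1·X^0·Y^2·Z^0.
  monomial 2·x^0·y^1 ↦ 2·X^0·Y^1·Z^1.
  monomial 2·x^0·y^0 ↦ 2·X^0·Y^0·Z^2.
Collecting: F(X, Y, Z) = -X**2 + X*Y - 2*X*Z + Y**2 + 2*Y*Z + 2*Z**2.


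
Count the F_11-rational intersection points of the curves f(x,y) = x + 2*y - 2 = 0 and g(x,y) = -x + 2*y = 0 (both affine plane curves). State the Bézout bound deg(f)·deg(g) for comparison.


Common zeros: {(1, 6)}; count = 1; Bézout bound = 1.

deg(f) = 1, deg(g) = 1, so Bézout bound = 1.
Scan x ∈ F_11. For each x, list the y ∈ F_11 with f(x, y) ≡ 0 and those with g(x, y) ≡ 0 (mod 11); the common zeros in that column are the intersection.
  x = 0: f ≡ 0 at y ∈ {1}; g ≡ 0 at y ∈ {0}; common: ∅.
  x = 1: f ≡ 0 at y ∈ {6}; g ≡ 0 at y ∈ {6}; common: {6}.
  x = 2: f ≡ 0 at y ∈ {0}; g ≡ 0 at y ∈ {1}; common: ∅.
  x = 3: f ≡ 0 at y ∈ {5}; g ≡ 0 at y ∈ {7}; common: ∅.
  x = 4: f ≡ 0 at y ∈ {10}; g ≡ 0 at y ∈ {2}; common: ∅.
  x = 5: f ≡ 0 at y ∈ {4}; g ≡ 0 at y ∈ {8}; common: ∅.
  x = 6: f ≡ 0 at y ∈ {9}; g ≡ 0 at y ∈ {3}; common: ∅.
  x = 7: f ≡ 0 at y ∈ {3}; g ≡ 0 at y ∈ {9}; common: ∅.
  x = 8: f ≡ 0 at y ∈ {8}; g ≡ 0 at y ∈ {4}; common: ∅.
  x = 9: f ≡ 0 at y ∈ {2}; g ≡ 0 at y ∈ {10}; common: ∅.
  x = 10: f ≡ 0 at y ∈ {7}; g ≡ 0 at y ∈ {5}; common: ∅.
Collecting: common zeros = {(1, 6)}, so the count is 1.
Comparison with the Bézout bound: 1 ≤ 1 = deg(f)·deg(g), as expected for curves with no common component (the bound is attained).


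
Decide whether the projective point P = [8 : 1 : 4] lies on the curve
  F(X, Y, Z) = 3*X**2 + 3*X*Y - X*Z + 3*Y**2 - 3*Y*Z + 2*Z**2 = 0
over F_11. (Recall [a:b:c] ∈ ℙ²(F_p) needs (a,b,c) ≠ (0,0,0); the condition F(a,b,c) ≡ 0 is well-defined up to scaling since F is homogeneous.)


F(8,1,4) ≡ 9 (mod 11); P is NOT on the curve.

Evaluate F(8, 1, 4) term-by-term (mod 11).
  3*X**2 ↦ 3·64·1·1 = 192
  3*X*Y ↦ 3·8·1·1 = 24
  -X*Z ↦ -1·8·1·4 = -32
  3*Y**2 ↦ 3·1·1·1 = 3
  -3*Y*Z ↦ -3·1·1·4 = -12
  2*Z**2 ↦ 2·1·1·16 = 32
Sum: F(8, 1, 4) = (192) + (24) + (-32) + (3) + (-12) + (32) = 207.
Reducing mod 11: 207 ≡ 9 (mod 11).
Since F(a, b, c) ≡ 9 ≠ 0 (mod 11), P does NOT lie on the curve.


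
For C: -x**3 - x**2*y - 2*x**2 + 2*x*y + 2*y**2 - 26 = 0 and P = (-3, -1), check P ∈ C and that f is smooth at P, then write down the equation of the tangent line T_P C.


Tangent line at P: -23*x - 19*y - 88 = 0.

Step 1: f(-3, -1) = 0, so P lies on C.
Step 2: partial derivatives
  f_x(x, y) = -3*x**2 - 2*x*y - 4*x + 2*y, f_y(x, y) = -x**2 + 2*x + 4*y.
  f_x(P) = -23, f_y(P) = -19 (gradient nonzero, so P is smooth).
Step 3: tangent line at P: -23·(x − -3) + -19·(y − -1) = 0.
Expanding: -23*x - 19*y - 88 = 0.


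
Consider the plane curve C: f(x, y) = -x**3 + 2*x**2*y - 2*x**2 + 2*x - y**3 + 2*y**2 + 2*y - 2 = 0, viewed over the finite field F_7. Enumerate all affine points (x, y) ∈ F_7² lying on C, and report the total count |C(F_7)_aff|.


Affine F_7-points: {(1, 3), (2, 0), (2, 3), (2, 6), (3, 4), (4, 4), (5, 2), (6, 1), (6, 4)}; count = 9.

For each of the 49 pairs (x, y) ∈ F_7², evaluate f(x, y) mod 7. Record the zeros.
  x = 0: [0↦5, 1↦1, 2↦2, 3↦2, 4↦2, 5↦3, 6↦6]  zeros at y ∈ ∅
  x = 1: [0↦4, 1↦2, 2↦5, 3↦0, 4↦2, 5↦5, 6↦3]  zeros at y ∈ {3}
  x = 2: [0↦0, 1↦4, 2↦6, 3↦0, 4↦1, 5↦3, 6↦0]  zeros at y ∈ {0, 3, 6}
  x = 3: [0↦1, 1↦1, 2↦6, 3↦3, 4↦0, 5↦5, 6↦5]  zeros at y ∈ {4}
  x = 4: [0↦1, 1↦1, 2↦6, 3↦3, 4↦0, 5↦5, 6↦5]  zeros at y ∈ {4}
  x = 5: [0↦1, 1↦5, 2↦0, 3↦1, 4↦2, 5↦4, 6↦1]  zeros at y ∈ {2}
  x = 6: [0↦2, 1↦0, 2↦3, 3↦5, 4↦0, 5↦3, 6↦1]  zeros at y ∈ {1, 4}
Collecting zeros: affine points = {(1, 3), (2, 0), (2, 3), (2, 6), (3, 4), (4, 4), (5, 2), (6, 1), (6, 4)}.
Total count |C(F_7)_aff| = 9.


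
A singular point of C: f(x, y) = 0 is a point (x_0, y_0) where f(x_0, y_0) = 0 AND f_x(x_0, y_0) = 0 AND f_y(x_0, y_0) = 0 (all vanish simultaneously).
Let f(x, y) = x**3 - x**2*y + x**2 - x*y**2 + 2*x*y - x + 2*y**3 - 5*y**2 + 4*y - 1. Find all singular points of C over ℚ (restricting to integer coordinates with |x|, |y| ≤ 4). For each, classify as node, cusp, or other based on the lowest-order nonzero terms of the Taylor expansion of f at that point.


Singular points: {(0, 1)}; classification: cusp.

Compute partial derivatives:
  f_x = 3*x**2 - 2*x*y + 2*x - y**2 + 2*y - 1.
  f_y = -x**2 - 2*x*y + 2*x + 6*y**2 - 10*y + 4.
Scan x_0 ∈ {−4, ..., 4}. For each x_0, f_y(x_0, y) is a polynomial in y; find its integer roots y ∈ {−4, ..., 4}, then test f_x and f at those candidates.
  x = -4: f_y(-4, y) = 6*y**2 - 2*y - 20; vanishes at y ∈ {2}. (-4, 2): f_x = 55 ≠ 0.
  x = -3: f_y(-3, y) = 6*y**2 - 4*y - 11; no integer root y with |y| ≤ 4.
  x = -2: f_y(-2, y) = 6*y**2 - 6*y - 4; no integer root y with |y| ≤ 4.
  x = -1: f_y(-1, y) = 6*y**2 - 8*y + 1; no integer root y with |y| ≤ 4.
  x = 0: f_y(0, y) = 6*y**2 - 10*y + 4; vanishes at y ∈ {1}. (0, 1): f_x = 0, f = 0 — SINGULAR.
  x = 1: f_y(1, y) = 6*y**2 - 12*y + 5; no integer root y with |y| ≤ 4.
  x = 2: f_y(2, y) = 6*y**2 - 14*y + 4; vanishes at y ∈ {2}. (2, 2): f_x = 7 ≠ 0.
  x = 3: f_y(3, y) = 6*y**2 - 16*y + 1; no integer root y with |y| ≤ 4.
  x = 4: f_y(4, y) = 6*y**2 - 18*y - 4; no integer root y with |y| ≤ 4.
Only singular point on the grid: (0, 1).
Classify: substitute x = 0 + u, y = 1 + v and expand: f = u**3 - u**2*v - u*v**2 + 2*v**3 + v**2.
No constant or linear terms (consistent with a singular point). Quadratic part: v**2. Cubic part: u**3 - u**2*v - u*v**2 + 2*v**3.
The quadratic part v**2 is a perfect square, so there is a single (double) tangent line v = 0, i.e. y = 1. Restricting the cubic part to that line (v = 0) leaves u**3 ≠ 0, so f is not divisible by v and the branch is v² ≈ -u**3 to lowest order — this is a cusp.
Classification: cusp.


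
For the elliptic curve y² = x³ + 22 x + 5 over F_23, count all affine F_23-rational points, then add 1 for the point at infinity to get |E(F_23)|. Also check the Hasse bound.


Affine points = {(3, 11), (3, 12), (6, 10), (6, 13), (8, 7), (8, 16), (9, 9), (9, 14), (10, 11), (10, 12), (13, 2), (13, 21), (17, 5), (17, 18), (18, 0), (20, 2), (20, 21)}; affine count = 17; |E(F_23)| = 18.

Discriminant check: Δ ∝ 4a³ + 27b² = 4·22³ + 27·5² = 4·10648 + 27·25 ≡ 4 (mod 23). Nonzero ⇒ E is nonsingular.
For each x ∈ F_23, compute rhs = x³ + 22·x + 5 mod 23, then count y ∈ F_23 with y² ≡ rhs.
  x = 0: rhs = 5, matching y values: none (0 points).
  x = 1: rhs = 5, matching y values: none (0 points).
  x = 2: rhs = 11, matching y values: none (0 points).
  x = 3: rhs = 6, matching y values: 11, 12 (2 points).
  x = 4: rhs = 19, matching y values: none (0 points).
  x = 5: rhs = 10, matching y values: none (0 points).
  x = 6: rhs = 8, matching y values: 10, 13 (2 points).
  x = 7: rhs = 19, matching y values: none (0 points).
  x = 8: rhs = 3, matching y values: 7, 16 (2 points).
  x = 9: rhs = 12, matching y values: 9, 14 (2 points).
  x = 10: rhs = 6, matching y values: 11, 12 (2 points).
  x = 11: rhs = 14, matching y values: none (0 points).
  x = 12: rhs = 19, matching y values: none (0 points).
  x = 13: rhs = 4, matching y values: 2, 21 (2 points).
  x = 14: rhs = 21, matching y values: none (0 points).
  x = 15: rhs = 7, matching y values: none (0 points).
  x = 16: rhs = 14, matching y values: none (0 points).
  x = 17: rhs = 2, matching y values: 5, 18 (2 points).
  x = 18: rhs = 0, matching y values: 0 (1 points).
  x = 19: rhs = 14, matching y values: none (0 points).
  x = 20: rhs = 4, matching y values: 2, 21 (2 points).
  x = 21: rhs = 22, matching y values: none (0 points).
  x = 22: rhs = 5, matching y values: none (0 points).
Total affine count: 17.
Full point count |E(F_23)| = 17 + 1 = 18.
Hasse bound: |18 − (23+1)| = |-6| = 6 ≤ 2√23 ≈ 9.5917 ✓.


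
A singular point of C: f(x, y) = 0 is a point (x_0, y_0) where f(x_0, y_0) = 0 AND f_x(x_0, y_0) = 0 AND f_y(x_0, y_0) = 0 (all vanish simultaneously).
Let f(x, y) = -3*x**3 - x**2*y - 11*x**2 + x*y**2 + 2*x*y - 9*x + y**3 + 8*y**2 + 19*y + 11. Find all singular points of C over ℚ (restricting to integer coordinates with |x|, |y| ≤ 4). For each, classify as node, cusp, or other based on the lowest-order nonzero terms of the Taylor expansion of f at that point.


Singular points: {(-1, -2)}; classification: cusp.

Compute partial derivatives:
  f_x = -9*x**2 - 2*x*y - 22*x + y**2 + 2*y - 9.
  f_y = -x**2 + 2*x*y + 2*x + 3*y**2 + 16*y + 19.
Scan x_0 ∈ {−4, ..., 4}. For each x_0, f_y(x_0, y) is a polynomial in y; find its integer roots y ∈ {−4, ..., 4}, then test f_x and f at those candidates.
  x = -4: f_y(-4, y) = 3*y**2 + 8*y - 5; no integer root y with |y| ≤ 4.
  x = -3: f_y(-3, y) = 3*y**2 + 10*y + 4; no integer root y with |y| ≤ 4.
  x = -2: f_y(-2, y) = 3*y**2 + 12*y + 11; no integer root y with |y| ≤ 4.
  x = -1: f_y(-1, y) = 3*y**2 + 14*y + 16; vanishes at y ∈ {-2}. (-1, -2): f_x = 0, f = 0 — SINGULAR.
  x = 0: f_y(0, y) = 3*y**2 + 16*y + 19; no integer root y with |y| ≤ 4.
  x = 1: f_y(1, y) = 3*y**2 + 18*y + 20; no integer root y with |y| ≤ 4.
  x = 2: f_y(2, y) = 3*y**2 + 20*y + 19; no integer root y with |y| ≤ 4.
  x = 3: f_y(3, y) = 3*y**2 + 22*y + 16; no integer root y with |y| ≤ 4.
  x = 4: f_y(4, y) = 3*y**2 + 24*y + 11; no integer root y with |y| ≤ 4.
Only singular point on the grid: (-1, -2).
Classify: substitute x = -1 + u, y = -2 + v and expand: f = -3*u**3 - u**2*v + u*v**2 + v**3 + v**2.
No constant or linear terms (consistent with a singular point). Quadratic part: v**2. Cubic part: -3*u**3 - u**2*v + u*v**2 + v**3.
The quadratic part v**2 is a perfect square, so there is a single (double) tangent line v = 0, i.e. y = -2. Restricting the cubic part to that line (v = 0) leaves -3*u**3 ≠ 0, so f is not divisible by v and the branch is v² ≈ 3*u**3 to lowest order — this is a cusp.
Classification: cusp.


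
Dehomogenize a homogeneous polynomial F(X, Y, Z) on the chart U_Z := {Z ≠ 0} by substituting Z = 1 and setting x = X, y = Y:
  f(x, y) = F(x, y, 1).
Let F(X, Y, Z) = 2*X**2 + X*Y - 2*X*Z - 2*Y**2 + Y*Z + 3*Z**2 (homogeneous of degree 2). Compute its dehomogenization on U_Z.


f(x, y) = 2*x**2 + x*y - 2*x - 2*y**2 + y + 3

On U_Z we set Z = 1. Each monomial c·X^i·Y^j·Z^k in F becomes c·x^i·y^j·1^k = c·x^i·y^j.
Substituting Z = 1: F(X, Y, 1) = 2*x**2 + x*y - 2*x - 2*y**2 + y + 3.
Note: deg(f) ≤ deg(F) = 2; strict inequality happens when F is divisible by Z (lost terms).


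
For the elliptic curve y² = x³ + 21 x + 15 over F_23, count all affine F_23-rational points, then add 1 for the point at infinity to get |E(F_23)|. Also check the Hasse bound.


Affine points = {(3, 6), (3, 17), (4, 5), (4, 18), (6, 9), (6, 14), (9, 6), (9, 17), (10, 11), (10, 12), (11, 6), (11, 17), (13, 1), (13, 22), (15, 5), (15, 18), (16, 10), (16, 13), (17, 8), (17, 15), (22, 4), (22, 19)}; affine count = 22; |E(F_23)| = 23.

Discriminant check: Δ ∝ 4a³ + 27b² = 4·21³ + 27·15² = 4·9261 + 27·225 ≡ 17 (mod 23). Nonzero ⇒ E is nonsingular.
For each x ∈ F_23, compute rhs = x³ + 21·x + 15 mod 23, then count y ∈ F_23 with y² ≡ rhs.
  x = 0: rhs = 15, matching y values: none (0 points).
  x = 1: rhs = 14, matching y values: none (0 points).
  x = 2: rhs = 19, matching y values: none (0 points).
  x = 3: rhs = 13, matching y values: 6, 17 (2 points).
  x = 4: rhs = 2, matching y values: 5, 18 (2 points).
  x = 5: rhs = 15, matching y values: none (0 points).
  x = 6: rhs = 12, matching y values: 9, 14 (2 points).
  x = 7: rhs = 22, matching y values: none (0 points).
  x = 8: rhs = 5, matching y values: none (0 points).
  x = 9: rhs = 13, matching y values: 6, 17 (2 points).
  x = 10: rhs = 6, matching y values: 11, 12 (2 points).
  x = 11: rhs = 13, matching y values: 6, 17 (2 points).
  x = 12: rhs = 17, matching y values: none (0 points).
  x = 13: rhs = 1, matching y values: 1, 22 (2 points).
  x = 14: rhs = 17, matching y values: none (0 points).
  x = 15: rhs = 2, matching y values: 5, 18 (2 points).
  x = 16: rhs = 8, matching y values: 10, 13 (2 points).
  x = 17: rhs = 18, matching y values: 8, 15 (2 points).
  x = 18: rhs = 15, matching y values: none (0 points).
  x = 19: rhs = 5, matching y values: none (0 points).
  x = 20: rhs = 17, matching y values: none (0 points).
  x = 21: rhs = 11, matching y values: none (0 points).
  x = 22: rhs = 16, matching y values: 4, 19 (2 points).
Total affine count: 22.
Full point count |E(F_23)| = 22 + 1 = 23.
Hasse bound: |23 − (23+1)| = |-1| = 1 ≤ 2√23 ≈ 9.5917 ✓.


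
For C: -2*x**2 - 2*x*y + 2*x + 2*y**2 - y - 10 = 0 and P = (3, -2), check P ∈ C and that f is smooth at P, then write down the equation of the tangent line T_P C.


Tangent line at P: -6*x - 15*y - 12 = 0.

Step 1: f(3, -2) = 0, so P lies on C.
Step 2: partial derivatives
  f_x(x, y) = -4*x - 2*y + 2, f_y(x, y) = -2*x + 4*y - 1.
  f_x(P) = -6, f_y(P) = -15 (gradient nonzero, so P is smooth).
Step 3: tangent line at P: -6·(x − 3) + -15·(y − -2) = 0.
Expanding: -6*x - 15*y - 12 = 0.


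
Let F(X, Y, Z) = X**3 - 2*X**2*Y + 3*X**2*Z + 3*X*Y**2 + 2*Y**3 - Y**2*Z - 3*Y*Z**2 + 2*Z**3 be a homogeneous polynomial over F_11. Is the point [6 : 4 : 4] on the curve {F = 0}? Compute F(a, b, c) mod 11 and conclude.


F(6,4,4) ≡ 10 (mod 11); P is NOT on the curve.

Evaluate F(6, 4, 4) term-by-term (mod 11).
  X**3 ↦ 1·216·1·1 = 216
  -2*X**2*Y ↦ -2·36·4·1 = -288
  3*X**2*Z ↦ 3·36·1·4 = 432
  3*X*Y**2 ↦ 3·6·16·1 = 288
  2*Y**3 ↦ 2·1·64·1 = 128
  -Y**2*Z ↦ -1·1·16·4 = -64
  -3*Y*Z**2 ↦ -3·1·4·16 = -192
  2*Z**3 ↦ 2·1·1·64 = 128
Sum: F(6, 4, 4) = (216) + (-288) + (432) + (288) + (128) + (-64) + (-192) + (128) = 648.
Reducing mod 11: 648 ≡ 10 (mod 11).
Since F(a, b, c) ≡ 10 ≠ 0 (mod 11), P does NOT lie on the curve.


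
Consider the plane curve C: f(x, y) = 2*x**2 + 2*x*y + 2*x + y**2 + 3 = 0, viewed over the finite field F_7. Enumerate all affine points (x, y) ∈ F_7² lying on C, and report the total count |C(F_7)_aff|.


Affine F_7-points: {(0, 2), (0, 5), (1, 0), (1, 5), (4, 2), (4, 4), (5, 0), (5, 4)}; count = 8.

For each of the 49 pairs (x, y) ∈ F_7², evaluate f(x, y) mod 7. Record the zeros.
  x = 0: [0↦3, 1↦4, 2↦0, 3↦5, 4↦5, 5↦0, 6↦4]  zeros at y ∈ {2, 5}
  x = 1: [0↦0, 1↦3, 2↦1, 3↦1, 4↦3, 5↦0, 6↦6]  zeros at y ∈ {0, 5}
  x = 2: [0↦1, 1↦6, 2↦6, 3↦1, 4↦5, 5↦4, 6↦5]  zeros at y ∈ ∅
  x = 3: [0↦6, 1↦6, 2↦1, 3↦5, 4↦4, 5↦5, 6↦1]  zeros at y ∈ ∅
  x = 4: [0↦1, 1↦3, 2↦0, 3↦6, 4↦0, 5↦3, 6↦1]  zeros at y ∈ {2, 4}
  x = 5: [0↦0, 1↦4, 2↦3, 3↦4, 4↦0, 5↦5, 6↦5]  zeros at y ∈ {0, 4}
  x = 6: [0↦3, 1↦2, 2↦3, 3↦6, 4↦4, 5↦4, 6↦6]  zeros at y ∈ ∅
Collecting zeros: affine points = {(0, 2), (0, 5), (1, 0), (1, 5), (4, 2), (4, 4), (5, 0), (5, 4)}.
Total count |C(F_7)_aff| = 8.


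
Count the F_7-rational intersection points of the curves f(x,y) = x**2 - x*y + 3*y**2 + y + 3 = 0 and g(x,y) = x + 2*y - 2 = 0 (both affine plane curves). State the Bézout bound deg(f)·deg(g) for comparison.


Common zeros: {(0, 1), (2, 0)}; count = 2; Bézout bound = 2.

deg(f) = 2, deg(g) = 1, so Bézout bound = 2.
Scan x ∈ F_7. For each x, list the y ∈ F_7 with f(x, y) ≡ 0 and those with g(x, y) ≡ 0 (mod 7); the common zeros in that column are the intersection.
  x = 0: f ≡ 0 at y ∈ {1}; g ≡ 0 at y ∈ {1}; common: {1}.
  x = 1: f ≡ 0 at y ∈ {1, 6}; g ≡ 0 at y ∈ {4}; common: ∅.
  x = 2: f ≡ 0 at y ∈ {0, 5}; g ≡ 0 at y ∈ {0}; common: {0}.
  x = 3: f ≡ 0 at y ∈ {5}; g ≡ 0 at y ∈ {3}; common: ∅.
  x = 4: f ≡ 0 at y ∈ ∅; g ≡ 0 at y ∈ {6}; common: ∅.
  x = 5: f ≡ 0 at y ∈ {0, 6}; g ≡ 0 at y ∈ {2}; common: ∅.
  x = 6: f ≡ 0 at y ∈ ∅; g ≡ 0 at y ∈ {5}; common: ∅.
Collecting: common zeros = {(0, 1), (2, 0)}, so the count is 2.
Comparison with the Bézout bound: 2 ≤ 2 = deg(f)·deg(g), as expected for curves with no common component (the bound is attained).


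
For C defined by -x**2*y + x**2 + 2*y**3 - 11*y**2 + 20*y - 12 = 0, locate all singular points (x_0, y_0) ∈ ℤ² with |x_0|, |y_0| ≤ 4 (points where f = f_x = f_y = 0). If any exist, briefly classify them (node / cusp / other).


Singular points: {(0, 2)}; classification: node.

Compute partial derivatives:
  f_x = -2*x*y + 2*x.
  f_y = -x**2 + 6*y**2 - 22*y + 20.
Scan x_0 ∈ {−4, ..., 4}. For each x_0, f_y(x_0, y) is a polynomial in y; find its integer roots y ∈ {−4, ..., 4}, then test f_x and f at those candidates.
  x = -4: f_y(-4, y) = 6*y**2 - 22*y + 4; no integer root y with |y| ≤ 4.
  x = -3: f_y(-3, y) = 6*y**2 - 22*y + 11; no integer root y with |y| ≤ 4.
  x = -2: f_y(-2, y) = 6*y**2 - 22*y + 16; vanishes at y ∈ {1}. (-2, 1): f_x = 0 but f = -1 ≠ 0.
  x = -1: f_y(-1, y) = 6*y**2 - 22*y + 19; no integer root y with |y| ≤ 4.
  x = 0: f_y(0, y) = 6*y**2 - 22*y + 20; vanishes at y ∈ {2}. (0, 2): f_x = 0, f = 0 — SINGULAR.
  x = 1: f_y(1, y) = 6*y**2 - 22*y + 19; no integer root y with |y| ≤ 4.
  x = 2: f_y(2, y) = 6*y**2 - 22*y + 16; vanishes at y ∈ {1}. (2, 1): f_x = 0 but f = -1 ≠ 0.
  x = 3: f_y(3, y) = 6*y**2 - 22*y + 11; no integer root y with |y| ≤ 4.
  x = 4: f_y(4, y) = 6*y**2 - 22*y + 4; no integer root y with |y| ≤ 4.
Only singular point on the grid: (0, 2).
Classify: substitute x = 0 + u, y = 2 + v and expand: f = -u**2*v - u**2 + 2*v**3 + v**2.
No constant or linear terms (consistent with a singular point). Quadratic part: -u**2 + v**2. Cubic part: -u**2*v + 2*v**3.
The quadratic part v**2 - u**2 = (v − u)(v + u) splits into two distinct linear factors, so there are two distinct tangent lines y − 2 = ±(x − 0) — this is a node (ordinary double point).
Classification: node.


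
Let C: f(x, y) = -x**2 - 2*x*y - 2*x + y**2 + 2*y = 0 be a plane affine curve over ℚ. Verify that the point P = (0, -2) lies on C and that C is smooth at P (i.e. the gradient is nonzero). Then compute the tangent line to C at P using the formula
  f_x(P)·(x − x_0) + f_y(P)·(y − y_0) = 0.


Tangent line at P: 2*x - 2*y - 4 = 0.

Step 1: f(0, -2) = 0, so P lies on C.
Step 2: partial derivatives
  f_x(x, y) = -2*x - 2*y - 2, f_y(x, y) = -2*x + 2*y + 2.
  f_x(P) = 2, f_y(P) = -2 (gradient nonzero, so P is smooth).
Step 3: tangent line at P: 2·(x − 0) + -2·(y − -2) = 0.
Expanding: 2*x - 2*y - 4 = 0.


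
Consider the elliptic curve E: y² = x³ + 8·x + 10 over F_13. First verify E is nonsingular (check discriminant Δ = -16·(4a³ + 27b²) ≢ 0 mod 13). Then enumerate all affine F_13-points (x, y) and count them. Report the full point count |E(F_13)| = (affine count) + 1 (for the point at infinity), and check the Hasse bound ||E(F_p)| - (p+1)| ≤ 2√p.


Affine points = {(0, 6), (0, 7), (3, 3), (3, 10), (6, 1), (6, 12), (8, 1), (8, 12), (11, 5), (11, 8), (12, 1), (12, 12)}; affine count = 12; |E(F_13)| = 13.

Discriminant check: Δ ∝ 4a³ + 27b² = 4·8³ + 27·10² = 4·512 + 27·100 ≡ 3 (mod 13). Nonzero ⇒ E is nonsingular.
For each x ∈ F_13, compute rhs = x³ + 8·x + 10 mod 13, then count y ∈ F_13 with y² ≡ rhs.
  x = 0: rhs = 10, matching y values: 6, 7 (2 points).
  x = 1: rhs = 6, matching y values: none (0 points).
  x = 2: rhs = 8, matching y values: none (0 points).
  x = 3: rhs = 9, matching y values: 3, 10 (2 points).
  x = 4: rhs = 2, matching y values: none (0 points).
  x = 5: rhs = 6, matching y values: none (0 points).
  x = 6: rhs = 1, matching y values: 1, 12 (2 points).
  x = 7: rhs = 6, matching y values: none (0 points).
  x = 8: rhs = 1, matching y values: 1, 12 (2 points).
  x = 9: rhs = 5, matching y values: none (0 points).
  x = 10: rhs = 11, matching y values: none (0 points).
  x = 11: rhs = 12, matching y values: 5, 8 (2 points).
  x = 12: rhs = 1, matching y values: 1, 12 (2 points).
Total affine count: 12.
Full point count |E(F_13)| = 12 + 1 = 13.
Hasse bound: |13 − (13+1)| = |-1| = 1 ≤ 2√13 ≈ 7.2111 ✓.


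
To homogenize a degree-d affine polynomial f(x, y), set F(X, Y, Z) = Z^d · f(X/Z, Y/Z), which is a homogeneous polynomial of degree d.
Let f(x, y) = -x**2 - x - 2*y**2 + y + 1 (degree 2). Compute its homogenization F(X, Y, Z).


F(X, Y, Z) = -X**2 - X*Z - 2*Y**2 + Y*Z + Z**2

deg(f) = 2.
Substitute x = X/Z, y = Y/Z into f, then multiply by Z^2.
  monomial -1·x^2·y^0 ↦ -1·X^2·Y^0·Z^0.
  monomial -1·x^1·y^0 ↦ -1·X^1·Y^0·Z^1.
  monomial -2·x^0·y^2 ↦ -2·X^0·Y^2·Z^0.
  monomial 1·x^0·y^1 ↦ 1·X^0·Y^1·Z^1.
  monomial 1·x^0·y^0 ↦ 1·X^0·Y^0·Z^2.
Collecting: F(X, Y, Z) = -X**2 - X*Z - 2*Y**2 + Y*Z + Z**2.


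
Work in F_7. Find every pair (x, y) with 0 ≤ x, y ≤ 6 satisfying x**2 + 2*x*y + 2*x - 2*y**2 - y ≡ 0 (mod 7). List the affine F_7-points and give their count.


Affine F_7-points: {(0, 0), (0, 3), (1, 5), (1, 6), (5, 0), (5, 1), (6, 3), (6, 6)}; count = 8.

For each of the 49 pairs (x, y) ∈ F_7², evaluate f(x, y) mod 7. Record the zeros.
  x = 0: [0↦0, 1↦4, 2↦4, 3↦0, 4↦6, 5↦1, 6↦6]  zeros at y ∈ {0, 3}
  x = 1: [0↦3, 1↦2, 2↦4, 3↦2, 4↦3, 5↦0, 6↦0]  zeros at y ∈ {5, 6}
  x = 2: [0↦1, 1↦2, 2↦6, 3↦6, 4↦2, 5↦1, 6↦3]  zeros at y ∈ ∅
  x = 3: [0↦1, 1↦4, 2↦3, 3↦5, 4↦3, 5↦4, 6↦1]  zeros at y ∈ ∅
  x = 4: [0↦3, 1↦1, 2↦2, 3↦6, 4↦6, 5↦2, 6↦1]  zeros at y ∈ ∅
  x = 5: [0↦0, 1↦0, 2↦3, 3↦2, 4↦4, 5↦2, 6↦3]  zeros at y ∈ {0, 1}
  x = 6: [0↦6, 1↦1, 2↦6, 3↦0, 4↦4, 5↦4, 6↦0]  zeros at y ∈ {3, 6}
Collecting zeros: affine points = {(0, 0), (0, 3), (1, 5), (1, 6), (5, 0), (5, 1), (6, 3), (6, 6)}.
Total count |C(F_7)_aff| = 8.


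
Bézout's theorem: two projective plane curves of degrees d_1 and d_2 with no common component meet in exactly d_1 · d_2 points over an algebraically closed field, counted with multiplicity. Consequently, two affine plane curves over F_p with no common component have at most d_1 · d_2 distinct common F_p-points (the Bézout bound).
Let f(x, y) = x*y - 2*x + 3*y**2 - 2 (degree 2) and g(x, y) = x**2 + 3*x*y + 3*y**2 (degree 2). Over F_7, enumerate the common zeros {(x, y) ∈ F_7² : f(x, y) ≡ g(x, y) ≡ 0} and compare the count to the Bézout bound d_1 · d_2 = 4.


Common zeros: {(1, 1), (3, 3), (5, 4)}; count = 3; Bézout bound = 4.

deg(f) = 2, deg(g) = 2, so Bézout bound = 4.
Scan x ∈ F_7. For each x, list the y ∈ F_7 with f(x, y) ≡ 0 and those with g(x, y) ≡ 0 (mod 7); the common zeros in that column are the intersection.
  x = 0: f ≡ 0 at y ∈ ∅; g ≡ 0 at y ∈ {0}; common: ∅.
  x = 1: f ≡ 0 at y ∈ {1}; g ≡ 0 at y ∈ {1, 5}; common: {1}.
  x = 2: f ≡ 0 at y ∈ ∅; g ≡ 0 at y ∈ {2, 3}; common: ∅.
  x = 3: f ≡ 0 at y ∈ {3}; g ≡ 0 at y ∈ {1, 3}; common: {3}.
  x = 4: f ≡ 0 at y ∈ ∅; g ≡ 0 at y ∈ {4, 6}; common: ∅.
  x = 5: f ≡ 0 at y ∈ {4, 6}; g ≡ 0 at y ∈ {4, 5}; common: {4}.
  x = 6: f ≡ 0 at y ∈ {0, 5}; g ≡ 0 at y ∈ {2, 6}; common: ∅.
Collecting: common zeros = {(1, 1), (3, 3), (5, 4)}, so the count is 3.
Comparison with the Bézout bound: 3 ≤ 4 = deg(f)·deg(g), as expected for curves with no common component (the affine F_7-count falls short of the bound because intersections may lie at infinity, over extension fields, or carry multiplicity).


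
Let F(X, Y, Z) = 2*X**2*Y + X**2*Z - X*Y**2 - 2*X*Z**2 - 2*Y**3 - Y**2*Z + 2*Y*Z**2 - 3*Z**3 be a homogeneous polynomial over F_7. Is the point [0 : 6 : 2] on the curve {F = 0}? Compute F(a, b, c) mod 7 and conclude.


F(0,6,2) ≡ 3 (mod 7); P is NOT on the curve.

Evaluate F(0, 6, 2) term-by-term (mod 7).
  2*X**2*Y ↦ 2·0·6·1 = 0
  X**2*Z ↦ 1·0·1·2 = 0
  -X*Y**2 ↦ -1·0·36·1 = 0
  -2*X*Z**2 ↦ -2·0·1·4 = 0
  -2*Y**3 ↦ -2·1·216·1 = -432
  -Y**2*Z ↦ -1·1·36·2 = -72
  2*Y*Z**2 ↦ 2·1·6·4 = 48
  -3*Z**3 ↦ -3·1·1·8 = -24
Sum: F(0, 6, 2) = (0) + (0) + (0) + (0) + (-432) + (-72) + (48) + (-24) = -480.
Reducing mod 7: -480 ≡ 3 (mod 7).
Since F(a, b, c) ≡ 3 ≠ 0 (mod 7), P does NOT lie on the curve.


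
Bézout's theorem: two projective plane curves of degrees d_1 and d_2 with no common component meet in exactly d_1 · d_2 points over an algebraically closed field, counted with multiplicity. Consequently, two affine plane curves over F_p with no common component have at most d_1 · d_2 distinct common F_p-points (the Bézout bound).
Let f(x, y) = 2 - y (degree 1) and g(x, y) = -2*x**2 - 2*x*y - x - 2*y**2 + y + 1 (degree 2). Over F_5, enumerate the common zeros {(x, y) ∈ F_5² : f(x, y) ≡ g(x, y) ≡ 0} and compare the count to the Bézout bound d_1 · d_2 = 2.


Common zeros: {(0, 2)}; count = 1; Bézout bound = 2.

deg(f) = 1, deg(g) = 2, so Bézout bound = 2.
Scan x ∈ F_5. For each x, list the y ∈ F_5 with f(x, y) ≡ 0 and those with g(x, y) ≡ 0 (mod 5); the common zeros in that column are the intersection.
  x = 0: f ≡ 0 at y ∈ {2}; g ≡ 0 at y ∈ {1, 2}; common: {2}.
  x = 1: f ≡ 0 at y ∈ {2}; g ≡ 0 at y ∈ {1}; common: ∅.
  x = 2: f ≡ 0 at y ∈ {2}; g ≡ 0 at y ∈ ∅; common: ∅.
  x = 3: f ≡ 0 at y ∈ {2}; g ≡ 0 at y ∈ {0}; common: ∅.
  x = 4: f ≡ 0 at y ∈ {2}; g ≡ 0 at y ∈ {0, 4}; common: ∅.
Collecting: common zeros = {(0, 2)}, so the count is 1.
Comparison with the Bézout bound: 1 ≤ 2 = deg(f)·deg(g), as expected for curves with no common component (the affine F_5-count falls short of the bound because intersections may lie at infinity, over extension fields, or carry multiplicity).


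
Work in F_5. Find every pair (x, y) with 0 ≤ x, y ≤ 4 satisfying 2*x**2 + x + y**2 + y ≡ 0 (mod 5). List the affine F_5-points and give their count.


Affine F_5-points: {(0, 0), (0, 4), (1, 1), (1, 3), (2, 0), (2, 4)}; count = 6.

For each of the 25 pairs (x, y) ∈ F_5², evaluate f(x, y) mod 5. Record the zeros.
  x = 0: [0↦0, 1↦2, 2↦1, 3↦2, 4↦0]  zeros at y ∈ {0, 4}
  x = 1: [0↦3, 1↦0, 2↦4, 3↦0, 4↦3]  zeros at y ∈ {1, 3}
  x = 2: [0↦0, 1↦2, 2↦1, 3↦2, 4↦0]  zeros at y ∈ {0, 4}
  x = 3: [0↦1, 1↦3, 2↦2, 3↦3, 4↦1]  zeros at y ∈ ∅
  x = 4: [0↦1, 1↦3, 2↦2, 3↦3, 4↦1]  zeros at y ∈ ∅
Collecting zeros: affine points = {(0, 0), (0, 4), (1, 1), (1, 3), (2, 0), (2, 4)}.
Total count |C(F_5)_aff| = 6.


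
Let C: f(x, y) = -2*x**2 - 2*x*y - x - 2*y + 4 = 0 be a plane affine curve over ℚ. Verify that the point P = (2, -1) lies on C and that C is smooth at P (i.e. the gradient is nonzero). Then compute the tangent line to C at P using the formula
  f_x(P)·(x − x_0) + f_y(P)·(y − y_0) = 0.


Tangent line at P: -7*x - 6*y + 8 = 0.

Step 1: f(2, -1) = 0, so P lies on C.
Step 2: partial derivatives
  f_x(x, y) = -4*x - 2*y - 1, f_y(x, y) = -2*x - 2.
  f_x(P) = -7, f_y(P) = -6 (gradient nonzero, so P is smooth).
Step 3: tangent line at P: -7·(x − 2) + -6·(y − -1) = 0.
Expanding: -7*x - 6*y + 8 = 0.


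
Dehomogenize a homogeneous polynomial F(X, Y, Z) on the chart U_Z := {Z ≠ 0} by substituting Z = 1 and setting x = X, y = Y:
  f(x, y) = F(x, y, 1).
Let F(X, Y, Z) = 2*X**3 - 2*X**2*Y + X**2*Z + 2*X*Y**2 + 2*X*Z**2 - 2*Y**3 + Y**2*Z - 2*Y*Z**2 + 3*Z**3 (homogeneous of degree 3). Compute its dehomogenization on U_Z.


f(x, y) = 2*x**3 - 2*x**2*y + x**2 + 2*x*y**2 + 2*x - 2*y**3 + y**2 - 2*y + 3

On U_Z we set Z = 1. Each monomial c·X^i·Y^j·Z^k in F becomes c·x^i·y^j·1^k = c·x^i·y^j.
Substituting Z = 1: F(X, Y, 1) = 2*x**3 - 2*x**2*y + x**2 + 2*x*y**2 + 2*x - 2*y**3 + y**2 - 2*y + 3.
Note: deg(f) ≤ deg(F) = 3; strict inequality happens when F is divisible by Z (lost terms).


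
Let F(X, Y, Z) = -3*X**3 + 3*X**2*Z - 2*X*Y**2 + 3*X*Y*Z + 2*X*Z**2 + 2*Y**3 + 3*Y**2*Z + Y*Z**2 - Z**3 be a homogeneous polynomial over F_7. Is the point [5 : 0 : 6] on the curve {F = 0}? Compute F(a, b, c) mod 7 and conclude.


F(5,0,6) ≡ 2 (mod 7); P is NOT on the curve.

Evaluate F(5, 0, 6) term-by-term (mod 7).
  -3*X**3 ↦ -3·125·1·1 = -375
  3*X**2*Z ↦ 3·25·1·6 = 450
  -2*X*Y**2 ↦ -2·5·0·1 = 0
  3*X*Y*Z ↦ 3·5·0·6 = 0
  2*X*Z**2 ↦ 2·5·1·36 = 360
  2*Y**3 ↦ 2·1·0·1 = 0
  3*Y**2*Z ↦ 3·1·0·6 = 0
  Y*Z**2 ↦ 1·1·0·36 = 0
  -Z**3 ↦ -1·1·1·216 = -216
Sum: F(5, 0, 6) = (-375) + (450) + (0) + (0) + (360) + (0) + (0) + (0) + (-216) = 219.
Reducing mod 7: 219 ≡ 2 (mod 7).
Since F(a, b, c) ≡ 2 ≠ 0 (mod 7), P does NOT lie on the curve.


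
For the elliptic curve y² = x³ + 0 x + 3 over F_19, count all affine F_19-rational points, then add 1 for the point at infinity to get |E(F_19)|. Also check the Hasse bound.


Affine points = {(1, 2), (1, 17), (2, 7), (2, 12), (3, 7), (3, 12), (7, 2), (7, 17), (11, 2), (11, 17), (14, 7), (14, 12)}; affine count = 12; |E(F_19)| = 13.

Discriminant check: Δ ∝ 4a³ + 27b² = 4·0³ + 27·3² = 4·0 + 27·9 ≡ 15 (mod 19). Nonzero ⇒ E is nonsingular.
For each x ∈ F_19, compute rhs = x³ + 0·x + 3 mod 19, then count y ∈ F_19 with y² ≡ rhs.
  x = 0: rhs = 3, matching y values: none (0 points).
  x = 1: rhs = 4, matching y values: 2, 17 (2 points).
  x = 2: rhs = 11, matching y values: 7, 12 (2 points).
  x = 3: rhs = 11, matching y values: 7, 12 (2 points).
  x = 4: rhs = 10, matching y values: none (0 points).
  x = 5: rhs = 14, matching y values: none (0 points).
  x = 6: rhs = 10, matching y values: none (0 points).
  x = 7: rhs = 4, matching y values: 2, 17 (2 points).
  x = 8: rhs = 2, matching y values: none (0 points).
  x = 9: rhs = 10, matching y values: none (0 points).
  x = 10: rhs = 15, matching y values: none (0 points).
  x = 11: rhs = 4, matching y values: 2, 17 (2 points).
  x = 12: rhs = 2, matching y values: none (0 points).
  x = 13: rhs = 15, matching y values: none (0 points).
  x = 14: rhs = 11, matching y values: 7, 12 (2 points).
  x = 15: rhs = 15, matching y values: none (0 points).
  x = 16: rhs = 14, matching y values: none (0 points).
  x = 17: rhs = 14, matching y values: none (0 points).
  x = 18: rhs = 2, matching y values: none (0 points).
Total affine count: 12.
Full point count |E(F_19)| = 12 + 1 = 13.
Hasse bound: |13 − (19+1)| = |-7| = 7 ≤ 2√19 ≈ 8.7178 ✓.


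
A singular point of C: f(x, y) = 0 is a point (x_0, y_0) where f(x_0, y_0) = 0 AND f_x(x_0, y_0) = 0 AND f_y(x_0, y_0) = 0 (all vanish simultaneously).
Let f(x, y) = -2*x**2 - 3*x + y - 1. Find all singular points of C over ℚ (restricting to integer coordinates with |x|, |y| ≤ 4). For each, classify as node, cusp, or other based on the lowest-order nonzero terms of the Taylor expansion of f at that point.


No singular points in the scanned grid; C is smooth there.

Compute partial derivatives:
  f_x = -4*x - 3.
  f_y = 1.
f_y = 1 is a nonzero constant, so f_y never vanishes: no point (x, y) can satisfy f = f_x = f_y = 0. In particular no (x, y) ∈ {−4, ..., 4}² is singular; the curve is smooth.


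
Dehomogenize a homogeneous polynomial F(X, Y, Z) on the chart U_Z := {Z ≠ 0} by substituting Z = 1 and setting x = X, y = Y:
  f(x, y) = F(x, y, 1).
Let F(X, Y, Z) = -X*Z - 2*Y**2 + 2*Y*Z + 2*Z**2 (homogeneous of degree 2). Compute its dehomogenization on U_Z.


f(x, y) = -x - 2*y**2 + 2*y + 2

On U_Z we set Z = 1. Each monomial c·X^i·Y^j·Z^k in F becomes c·x^i·y^j·1^k = c·x^i·y^j.
Substituting Z = 1: F(X, Y, 1) = -x - 2*y**2 + 2*y + 2.
Note: deg(f) ≤ deg(F) = 2; strict inequality happens when F is divisible by Z (lost terms).


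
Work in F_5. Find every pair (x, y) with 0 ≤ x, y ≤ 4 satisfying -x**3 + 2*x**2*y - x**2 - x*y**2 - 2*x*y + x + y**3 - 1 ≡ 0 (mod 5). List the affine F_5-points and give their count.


Affine F_5-points: {(0, 1), (2, 3), (3, 4)}; count = 3.

For each of the 25 pairs (x, y) ∈ F_5², evaluate f(x, y) mod 5. Record the zeros.
  x = 0: [0↦4, 1↦0, 2↦2, 3↦1, 4↦3]  zeros at y ∈ {1}
  x = 1: [0↦3, 1↦3, 2↦2, 3↦1, 4↦1]  zeros at y ∈ ∅
  x = 2: [0↦4, 1↦2, 2↦2, 3↦0, 4↦2]  zeros at y ∈ {3}
  x = 3: [0↦1, 1↦1, 2↦1, 3↦2, 4↦0]  zeros at y ∈ {4}
  x = 4: [0↦3, 1↦4, 2↦3, 3↦1, 4↦4]  zeros at y ∈ ∅
Collecting zeros: affine points = {(0, 1), (2, 3), (3, 4)}.
Total count |C(F_5)_aff| = 3.


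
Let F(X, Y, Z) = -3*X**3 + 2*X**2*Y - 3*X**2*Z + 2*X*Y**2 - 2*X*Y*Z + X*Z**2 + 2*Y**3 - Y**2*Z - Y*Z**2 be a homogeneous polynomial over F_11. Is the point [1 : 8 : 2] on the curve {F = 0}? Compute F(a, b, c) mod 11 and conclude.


F(1,8,2) ≡ 3 (mod 11); P is NOT on the curve.

Evaluate F(1, 8, 2) term-by-term (mod 11).
  -3*X**3 ↦ -3·1·1·1 = -3
  2*X**2*Y ↦ 2·1·8·1 = 16
  -3*X**2*Z ↦ -3·1·1·2 = -6
  2*X*Y**2 ↦ 2·1·64·1 = 128
  -2*X*Y*Z ↦ -2·1·8·2 = -32
  X*Z**2 ↦ 1·1·1·4 = 4
  2*Y**3 ↦ 2·1·512·1 = 1024
  -Y**2*Z ↦ -1·1·64·2 = -128
  -Y*Z**2 ↦ -1·1·8·4 = -32
Sum: F(1, 8, 2) = (-3) + (16) + (-6) + (128) + (-32) + (4) + (1024) + (-128) + (-32) = 971.
Reducing mod 11: 971 ≡ 3 (mod 11).
Since F(a, b, c) ≡ 3 ≠ 0 (mod 11), P does NOT lie on the curve.


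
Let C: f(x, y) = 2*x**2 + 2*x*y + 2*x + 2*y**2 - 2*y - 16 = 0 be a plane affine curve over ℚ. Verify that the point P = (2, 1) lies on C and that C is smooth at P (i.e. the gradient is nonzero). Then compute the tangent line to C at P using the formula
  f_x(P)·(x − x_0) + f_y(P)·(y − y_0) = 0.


Tangent line at P: 12*x + 6*y - 30 = 0.

Step 1: f(2, 1) = 0, so P lies on C.
Step 2: partial derivatives
  f_x(x, y) = 4*x + 2*y + 2, f_y(x, y) = 2*x + 4*y - 2.
  f_x(P) = 12, f_y(P) = 6 (gradient nonzero, so P is smooth).
Step 3: tangent line at P: 12·(x − 2) + 6·(y − 1) = 0.
Expanding: 12*x + 6*y - 30 = 0.


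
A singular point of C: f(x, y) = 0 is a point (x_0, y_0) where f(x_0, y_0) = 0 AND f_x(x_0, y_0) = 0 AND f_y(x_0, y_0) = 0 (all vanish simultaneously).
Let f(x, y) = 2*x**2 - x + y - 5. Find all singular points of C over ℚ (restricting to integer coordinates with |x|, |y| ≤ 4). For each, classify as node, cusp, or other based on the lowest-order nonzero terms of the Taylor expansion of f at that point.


No singular points in the scanned grid; C is smooth there.

Compute partial derivatives:
  f_x = 4*x - 1.
  f_y = 1.
f_y = 1 is a nonzero constant, so f_y never vanishes: no point (x, y) can satisfy f = f_x = f_y = 0. In particular no (x, y) ∈ {−4, ..., 4}² is singular; the curve is smooth.


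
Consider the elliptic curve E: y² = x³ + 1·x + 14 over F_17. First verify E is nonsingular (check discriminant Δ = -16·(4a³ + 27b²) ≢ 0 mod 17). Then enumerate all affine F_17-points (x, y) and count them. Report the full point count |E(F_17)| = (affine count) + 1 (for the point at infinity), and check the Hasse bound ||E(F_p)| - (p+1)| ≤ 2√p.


Affine points = {(1, 4), (1, 13), (5, 5), (5, 12), (6, 7), (6, 10), (9, 2), (9, 15), (10, 2), (10, 15), (11, 8), (11, 9), (14, 1), (14, 16), (15, 2), (15, 15)}; affine count = 16; |E(F_17)| = 17.

Discriminant check: Δ ∝ 4a³ + 27b² = 4·1³ + 27·14² = 4·1 + 27·196 ≡ 9 (mod 17). Nonzero ⇒ E is nonsingular.
For each x ∈ F_17, compute rhs = x³ + 1·x + 14 mod 17, then count y ∈ F_17 with y² ≡ rhs.
  x = 0: rhs = 14, matching y values: none (0 points).
  x = 1: rhs = 16, matching y values: 4, 13 (2 points).
  x = 2: rhs = 7, matching y values: none (0 points).
  x = 3: rhs = 10, matching y values: none (0 points).
  x = 4: rhs = 14, matching y values: none (0 points).
  x = 5: rhs = 8, matching y values: 5, 12 (2 points).
  x = 6: rhs = 15, matching y values: 7, 10 (2 points).
  x = 7: rhs = 7, matching y values: none (0 points).
  x = 8: rhs = 7, matching y values: none (0 points).
  x = 9: rhs = 4, matching y values: 2, 15 (2 points).
  x = 10: rhs = 4, matching y values: 2, 15 (2 points).
  x = 11: rhs = 13, matching y values: 8, 9 (2 points).
  x = 12: rhs = 3, matching y values: none (0 points).
  x = 13: rhs = 14, matching y values: none (0 points).
  x = 14: rhs = 1, matching y values: 1, 16 (2 points).
  x = 15: rhs = 4, matching y values: 2, 15 (2 points).
  x = 16: rhs = 12, matching y values: none (0 points).
Total affine count: 16.
Full point count |E(F_17)| = 16 + 1 = 17.
Hasse bound: |17 − (17+1)| = |-1| = 1 ≤ 2√17 ≈ 8.2462 ✓.
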